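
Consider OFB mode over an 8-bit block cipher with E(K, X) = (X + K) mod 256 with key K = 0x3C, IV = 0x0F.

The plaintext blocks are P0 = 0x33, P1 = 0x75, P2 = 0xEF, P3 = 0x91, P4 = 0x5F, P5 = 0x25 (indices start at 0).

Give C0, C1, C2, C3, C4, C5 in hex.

C0 = 0x78, C1 = 0xF2, C2 = 0x2C, C3 = 0x6E, C4 = 0x64, C5 = 0x52

OFB encryption: S_i = E(K, S_{i−1}) with S_{−1} = IV; C_i = P_i ⊕ S_i.
C0: S = E(K, 0x0F) = 0x4B; 0x33 ⊕ 0x4B = 0x78.
C1: S = E(K, 0x4B) = 0x87; 0x75 ⊕ 0x87 = 0xF2.
C2: S = E(K, 0x87) = 0xC3; 0xEF ⊕ 0xC3 = 0x2C.
C3: S = E(K, 0xC3) = 0xFF; 0x91 ⊕ 0xFF = 0x6E.
C4: S = E(K, 0xFF) = 0x3B; 0x5F ⊕ 0x3B = 0x64.
C5: S = E(K, 0x3B) = 0x77; 0x25 ⊕ 0x77 = 0x52.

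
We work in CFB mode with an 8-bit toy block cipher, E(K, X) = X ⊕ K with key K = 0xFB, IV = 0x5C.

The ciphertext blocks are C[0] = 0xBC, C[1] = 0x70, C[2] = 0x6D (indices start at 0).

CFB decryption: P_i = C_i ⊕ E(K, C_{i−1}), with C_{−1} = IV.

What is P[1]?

P[1]: E(K, 0xBC) = 0x47; 0x70 ⊕ 0x47 = 0x37.

P[1] = 0x37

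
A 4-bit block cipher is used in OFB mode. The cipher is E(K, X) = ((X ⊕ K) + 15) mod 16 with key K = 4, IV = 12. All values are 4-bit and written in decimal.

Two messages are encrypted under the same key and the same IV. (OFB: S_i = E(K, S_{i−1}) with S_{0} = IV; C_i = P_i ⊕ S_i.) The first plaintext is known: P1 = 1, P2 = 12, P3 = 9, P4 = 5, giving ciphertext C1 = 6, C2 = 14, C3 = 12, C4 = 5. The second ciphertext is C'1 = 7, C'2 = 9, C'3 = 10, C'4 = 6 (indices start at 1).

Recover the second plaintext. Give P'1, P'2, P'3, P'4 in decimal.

In OFB with a reused IV, both messages share the same keystream S_i, so C_i ⊕ C'_i = P_i ⊕ P'_i and thus P'_i = P_i ⊕ C_i ⊕ C'_i.
P'1: 1 ⊕ 6 ⊕ 7 = 0.
P'2: 12 ⊕ 14 ⊕ 9 = 11.
P'3: 9 ⊕ 12 ⊕ 10 = 15.
P'4: 5 ⊕ 5 ⊕ 6 = 6.

P'1 = 0, P'2 = 11, P'3 = 15, P'4 = 6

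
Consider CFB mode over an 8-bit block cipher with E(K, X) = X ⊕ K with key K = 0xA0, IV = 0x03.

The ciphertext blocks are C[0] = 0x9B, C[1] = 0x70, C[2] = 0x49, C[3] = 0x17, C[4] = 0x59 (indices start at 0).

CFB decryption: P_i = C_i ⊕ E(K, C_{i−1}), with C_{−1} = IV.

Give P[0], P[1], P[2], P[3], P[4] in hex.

P[0] = 0x38, P[1] = 0x4B, P[2] = 0x99, P[3] = 0xFE, P[4] = 0xEE

P[0]: E(K, 0x03) = 0xA3; 0x9B ⊕ 0xA3 = 0x38.
P[1]: E(K, 0x9B) = 0x3B; 0x70 ⊕ 0x3B = 0x4B.
P[2]: E(K, 0x70) = 0xD0; 0x49 ⊕ 0xD0 = 0x99.
P[3]: E(K, 0x49) = 0xE9; 0x17 ⊕ 0xE9 = 0xFE.
P[4]: E(K, 0x17) = 0xB7; 0x59 ⊕ 0xB7 = 0xEE.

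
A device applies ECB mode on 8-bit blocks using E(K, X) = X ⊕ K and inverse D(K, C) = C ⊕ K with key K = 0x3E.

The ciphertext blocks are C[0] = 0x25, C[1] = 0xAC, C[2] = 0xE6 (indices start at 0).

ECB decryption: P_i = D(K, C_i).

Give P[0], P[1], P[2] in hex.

P[0]: D(K, 0x25) = 0x1B.
P[1]: D(K, 0xAC) = 0x92.
P[2]: D(K, 0xE6) = 0xD8.

P[0] = 0x1B, P[1] = 0x92, P[2] = 0xD8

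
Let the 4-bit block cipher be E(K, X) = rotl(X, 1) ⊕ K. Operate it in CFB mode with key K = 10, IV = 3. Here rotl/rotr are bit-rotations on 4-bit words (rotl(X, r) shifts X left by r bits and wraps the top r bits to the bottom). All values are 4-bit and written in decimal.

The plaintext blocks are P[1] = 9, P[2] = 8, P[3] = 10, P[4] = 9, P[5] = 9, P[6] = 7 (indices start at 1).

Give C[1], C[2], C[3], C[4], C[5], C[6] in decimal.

CFB encryption: C_i = P_i ⊕ E(K, C_{i−1}), with C_{0} = IV.
C[1]: E(K, 3) = 12; 9 ⊕ 12 = 5.
C[2]: E(K, 5) = 0; 8 ⊕ 0 = 8.
C[3]: E(K, 8) = 11; 10 ⊕ 11 = 1.
C[4]: E(K, 1) = 8; 9 ⊕ 8 = 1.
C[5]: E(K, 1) = 8; 9 ⊕ 8 = 1.
C[6]: E(K, 1) = 8; 7 ⊕ 8 = 15.

C[1] = 5, C[2] = 8, C[3] = 1, C[4] = 1, C[5] = 1, C[6] = 15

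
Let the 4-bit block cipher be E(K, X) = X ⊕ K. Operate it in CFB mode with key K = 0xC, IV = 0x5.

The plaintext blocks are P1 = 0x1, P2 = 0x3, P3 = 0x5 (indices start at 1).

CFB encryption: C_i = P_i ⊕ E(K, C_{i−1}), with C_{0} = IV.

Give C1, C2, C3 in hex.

C1 = 0x8, C2 = 0x7, C3 = 0xE

C1: E(K, 0x5) = 0x9; 0x1 ⊕ 0x9 = 0x8.
C2: E(K, 0x8) = 0x4; 0x3 ⊕ 0x4 = 0x7.
C3: E(K, 0x7) = 0xB; 0x5 ⊕ 0xB = 0xE.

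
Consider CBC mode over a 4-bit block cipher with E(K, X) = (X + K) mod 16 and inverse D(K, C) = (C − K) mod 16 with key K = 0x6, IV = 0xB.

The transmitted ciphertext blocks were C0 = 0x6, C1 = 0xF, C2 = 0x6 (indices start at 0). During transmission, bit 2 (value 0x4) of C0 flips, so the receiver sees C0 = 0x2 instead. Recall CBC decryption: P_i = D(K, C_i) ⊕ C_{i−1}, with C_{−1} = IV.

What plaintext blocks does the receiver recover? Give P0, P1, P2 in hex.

Only C0 changed, to 0x2. In CBC, a change in C_i garbles P_i and flips the same bit in P_{i+1}. Decrypting the received ciphertext:
P0: D(K, 0x2) = 0xC; 0xC ⊕ 0xB = 0x7.
P1: D(K, 0xF) = 0x9; 0x9 ⊕ 0x2 = 0xB.
P2: D(K, 0x6) = 0x0; 0x0 ⊕ 0xF = 0xF.
Blocks that differ from the original plaintext: P0, P1.

P0 = 0x7, P1 = 0xB, P2 = 0xF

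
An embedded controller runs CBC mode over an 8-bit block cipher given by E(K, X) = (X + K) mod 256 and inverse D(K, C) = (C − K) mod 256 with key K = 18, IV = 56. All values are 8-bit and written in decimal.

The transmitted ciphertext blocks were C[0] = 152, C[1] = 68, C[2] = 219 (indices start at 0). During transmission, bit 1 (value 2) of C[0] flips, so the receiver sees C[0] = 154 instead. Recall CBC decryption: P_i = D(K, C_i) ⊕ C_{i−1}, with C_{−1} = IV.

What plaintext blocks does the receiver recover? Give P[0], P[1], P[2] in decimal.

Only C[0] changed, to 154. In CBC, a change in C_i garbles P_i and flips the same bit in P_{i+1}. Decrypting the received ciphertext:
P[0]: D(K, 154) = 136; 136 ⊕ 56 = 176.
P[1]: D(K, 68) = 50; 50 ⊕ 154 = 168.
P[2]: D(K, 219) = 201; 201 ⊕ 68 = 141.
Blocks that differ from the original plaintext: P[0], P[1].

P[0] = 176, P[1] = 168, P[2] = 141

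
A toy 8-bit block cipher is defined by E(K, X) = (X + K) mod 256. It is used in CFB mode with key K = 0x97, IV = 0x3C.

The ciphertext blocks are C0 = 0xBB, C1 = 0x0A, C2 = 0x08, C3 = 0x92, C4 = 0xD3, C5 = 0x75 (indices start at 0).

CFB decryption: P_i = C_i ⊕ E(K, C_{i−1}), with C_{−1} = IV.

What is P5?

P5 = 0x1F

P5: E(K, 0xD3) = 0x6A; 0x75 ⊕ 0x6A = 0x1F.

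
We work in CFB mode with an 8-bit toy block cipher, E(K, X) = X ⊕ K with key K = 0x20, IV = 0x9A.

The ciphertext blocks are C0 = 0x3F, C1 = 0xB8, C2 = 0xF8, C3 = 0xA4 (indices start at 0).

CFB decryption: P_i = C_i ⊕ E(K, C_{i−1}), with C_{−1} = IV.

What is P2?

P2 = 0x60

P2: E(K, 0xB8) = 0x98; 0xF8 ⊕ 0x98 = 0x60.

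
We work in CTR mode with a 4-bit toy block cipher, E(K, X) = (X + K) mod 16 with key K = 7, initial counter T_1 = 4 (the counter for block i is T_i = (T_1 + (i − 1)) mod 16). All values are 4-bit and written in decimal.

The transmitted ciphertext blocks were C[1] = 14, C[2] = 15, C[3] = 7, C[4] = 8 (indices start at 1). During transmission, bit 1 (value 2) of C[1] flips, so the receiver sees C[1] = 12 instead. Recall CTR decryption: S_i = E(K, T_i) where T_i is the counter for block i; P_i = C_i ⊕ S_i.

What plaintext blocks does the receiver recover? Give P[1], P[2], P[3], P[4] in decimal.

Only C[1] changed, to 12. In CTR, a change in C_i flips the same bit in P_i only; the keystream is unaffected. Decrypting the received ciphertext:
P[1]: T = 4, S = E(K, T) = 11; 12 ⊕ 11 = 7.
P[2]: T = 5, S = E(K, T) = 12; 15 ⊕ 12 = 3.
P[3]: T = 6, S = E(K, T) = 13; 7 ⊕ 13 = 10.
P[4]: T = 7, S = E(K, T) = 14; 8 ⊕ 14 = 6.
Blocks that differ from the original plaintext: P[1].

P[1] = 7, P[2] = 3, P[3] = 10, P[4] = 6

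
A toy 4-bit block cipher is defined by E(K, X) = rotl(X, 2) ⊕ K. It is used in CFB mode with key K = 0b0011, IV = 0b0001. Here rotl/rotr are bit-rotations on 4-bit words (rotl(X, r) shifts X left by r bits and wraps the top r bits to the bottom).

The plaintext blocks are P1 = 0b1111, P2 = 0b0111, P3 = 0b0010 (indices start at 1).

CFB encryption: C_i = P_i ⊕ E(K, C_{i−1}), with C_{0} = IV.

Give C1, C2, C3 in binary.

C1: E(K, 0b0001) = 0b0111; 0b1111 ⊕ 0b0111 = 0b1000.
C2: E(K, 0b1000) = 0b0001; 0b0111 ⊕ 0b0001 = 0b0110.
C3: E(K, 0b0110) = 0b1010; 0b0010 ⊕ 0b1010 = 0b1000.

C1 = 0b1000, C2 = 0b0110, C3 = 0b1000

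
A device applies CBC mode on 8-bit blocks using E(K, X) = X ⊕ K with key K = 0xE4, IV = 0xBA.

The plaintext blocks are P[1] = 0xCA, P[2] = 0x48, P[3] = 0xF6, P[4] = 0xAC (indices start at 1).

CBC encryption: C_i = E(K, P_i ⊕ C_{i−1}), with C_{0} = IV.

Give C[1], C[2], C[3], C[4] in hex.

C[1] = 0x94, C[2] = 0x38, C[3] = 0x2A, C[4] = 0x62

C[1]: P[1] ⊕ 0xBA = 0x70; E(K, 0x70) = 0x94.
C[2]: P[2] ⊕ 0x94 = 0xDC; E(K, 0xDC) = 0x38.
C[3]: P[3] ⊕ 0x38 = 0xCE; E(K, 0xCE) = 0x2A.
C[4]: P[4] ⊕ 0x2A = 0x86; E(K, 0x86) = 0x62.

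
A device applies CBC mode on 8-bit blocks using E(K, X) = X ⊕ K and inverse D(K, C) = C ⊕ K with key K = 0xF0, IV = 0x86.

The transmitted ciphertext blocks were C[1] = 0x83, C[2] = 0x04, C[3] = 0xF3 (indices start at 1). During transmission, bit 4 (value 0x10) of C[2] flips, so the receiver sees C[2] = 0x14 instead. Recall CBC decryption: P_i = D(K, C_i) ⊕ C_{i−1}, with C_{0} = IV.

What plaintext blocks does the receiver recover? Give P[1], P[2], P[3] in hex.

P[1] = 0xF5, P[2] = 0x67, P[3] = 0x17

Only C[2] changed, to 0x14. In CBC, a change in C_i garbles P_i and flips the same bit in P_{i+1}. Decrypting the received ciphertext:
P[1]: D(K, 0x83) = 0x73; 0x73 ⊕ 0x86 = 0xF5.
P[2]: D(K, 0x14) = 0xE4; 0xE4 ⊕ 0x83 = 0x67.
P[3]: D(K, 0xF3) = 0x03; 0x03 ⊕ 0x14 = 0x17.
Blocks that differ from the original plaintext: P[2], P[3].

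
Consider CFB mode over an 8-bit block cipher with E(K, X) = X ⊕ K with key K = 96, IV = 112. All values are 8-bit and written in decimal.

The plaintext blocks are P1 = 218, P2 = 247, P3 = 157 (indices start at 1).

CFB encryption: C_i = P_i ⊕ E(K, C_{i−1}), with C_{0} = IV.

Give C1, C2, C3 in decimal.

C1: E(K, 112) = 16; 218 ⊕ 16 = 202.
C2: E(K, 202) = 170; 247 ⊕ 170 = 93.
C3: E(K, 93) = 61; 157 ⊕ 61 = 160.

C1 = 202, C2 = 93, C3 = 160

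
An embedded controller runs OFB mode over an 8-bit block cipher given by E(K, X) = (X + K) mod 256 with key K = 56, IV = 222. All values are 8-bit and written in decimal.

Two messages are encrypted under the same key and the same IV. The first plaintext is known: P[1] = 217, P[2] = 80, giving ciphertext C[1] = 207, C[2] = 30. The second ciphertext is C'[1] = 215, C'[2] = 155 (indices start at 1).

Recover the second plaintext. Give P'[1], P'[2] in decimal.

P'[1] = 193, P'[2] = 213

In OFB with a reused IV, both messages share the same keystream S_i, so C_i ⊕ C'_i = P_i ⊕ P'_i and thus P'_i = P_i ⊕ C_i ⊕ C'_i.
P'[1]: 217 ⊕ 207 ⊕ 215 = 193.
P'[2]: 80 ⊕ 30 ⊕ 155 = 213.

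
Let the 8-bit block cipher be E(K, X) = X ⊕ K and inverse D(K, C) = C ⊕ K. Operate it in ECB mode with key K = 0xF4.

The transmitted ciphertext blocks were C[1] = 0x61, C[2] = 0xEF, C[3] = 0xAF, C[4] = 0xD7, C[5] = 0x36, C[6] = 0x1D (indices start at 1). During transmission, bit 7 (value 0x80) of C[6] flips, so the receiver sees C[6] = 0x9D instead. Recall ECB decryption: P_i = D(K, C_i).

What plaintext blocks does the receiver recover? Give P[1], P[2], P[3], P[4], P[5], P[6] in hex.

P[1] = 0x95, P[2] = 0x1B, P[3] = 0x5B, P[4] = 0x23, P[5] = 0xC2, P[6] = 0x69

Only C[6] changed, to 0x9D. In ECB, a change in C_i affects only P_i. Decrypting the received ciphertext:
P[1]: D(K, 0x61) = 0x95.
P[2]: D(K, 0xEF) = 0x1B.
P[3]: D(K, 0xAF) = 0x5B.
P[4]: D(K, 0xD7) = 0x23.
P[5]: D(K, 0x36) = 0xC2.
P[6]: D(K, 0x9D) = 0x69.
Blocks that differ from the original plaintext: P[6].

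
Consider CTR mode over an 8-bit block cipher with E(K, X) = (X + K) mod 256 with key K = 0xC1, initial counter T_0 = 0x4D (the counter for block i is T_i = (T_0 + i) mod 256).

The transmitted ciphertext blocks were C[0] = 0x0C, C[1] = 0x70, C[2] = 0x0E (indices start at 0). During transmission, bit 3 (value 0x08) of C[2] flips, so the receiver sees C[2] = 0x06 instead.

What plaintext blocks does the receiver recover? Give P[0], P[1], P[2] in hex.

CTR decryption: S_i = E(K, T_i) where T_i is the counter for block i; P_i = C_i ⊕ S_i.
Only C[2] changed, to 0x06. In CTR, a change in C_i flips the same bit in P_i only; the keystream is unaffected. Decrypting the received ciphertext:
P[0]: T = 0x4D, S = E(K, T) = 0x0E; 0x0C ⊕ 0x0E = 0x02.
P[1]: T = 0x4E, S = E(K, T) = 0x0F; 0x70 ⊕ 0x0F = 0x7F.
P[2]: T = 0x4F, S = E(K, T) = 0x10; 0x06 ⊕ 0x10 = 0x16.
Blocks that differ from the original plaintext: P[2].

P[0] = 0x02, P[1] = 0x7F, P[2] = 0x16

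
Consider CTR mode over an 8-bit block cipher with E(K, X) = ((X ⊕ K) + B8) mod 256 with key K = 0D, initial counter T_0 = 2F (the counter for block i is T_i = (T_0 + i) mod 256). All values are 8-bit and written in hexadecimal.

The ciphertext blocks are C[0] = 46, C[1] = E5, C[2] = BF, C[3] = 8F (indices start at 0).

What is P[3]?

P[3] = 78

CTR decryption: S_i = E(K, T_i) where T_i is the counter for block i; P_i = C_i ⊕ S_i.
P[3]: T = 32, S = E(K, T) = F7; 8F ⊕ F7 = 78.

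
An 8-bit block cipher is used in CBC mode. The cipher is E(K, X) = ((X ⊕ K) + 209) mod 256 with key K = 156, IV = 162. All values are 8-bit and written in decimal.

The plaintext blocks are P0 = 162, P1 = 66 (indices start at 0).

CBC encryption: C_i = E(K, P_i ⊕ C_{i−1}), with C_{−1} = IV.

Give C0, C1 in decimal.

C0 = 109, C1 = 132

C0: P0 ⊕ 162 = 0; E(K, 0) = 109.
C1: P1 ⊕ 109 = 47; E(K, 47) = 132.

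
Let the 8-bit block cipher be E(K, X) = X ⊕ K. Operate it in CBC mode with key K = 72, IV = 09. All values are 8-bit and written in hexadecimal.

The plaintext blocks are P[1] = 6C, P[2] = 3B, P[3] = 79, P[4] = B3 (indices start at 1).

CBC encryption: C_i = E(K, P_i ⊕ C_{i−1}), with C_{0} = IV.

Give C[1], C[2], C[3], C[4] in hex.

C[1]: P[1] ⊕ 09 = 65; E(K, 65) = 17.
C[2]: P[2] ⊕ 17 = 2C; E(K, 2C) = 5E.
C[3]: P[3] ⊕ 5E = 27; E(K, 27) = 55.
C[4]: P[4] ⊕ 55 = E6; E(K, E6) = 94.

C[1] = 17, C[2] = 5E, C[3] = 55, C[4] = 94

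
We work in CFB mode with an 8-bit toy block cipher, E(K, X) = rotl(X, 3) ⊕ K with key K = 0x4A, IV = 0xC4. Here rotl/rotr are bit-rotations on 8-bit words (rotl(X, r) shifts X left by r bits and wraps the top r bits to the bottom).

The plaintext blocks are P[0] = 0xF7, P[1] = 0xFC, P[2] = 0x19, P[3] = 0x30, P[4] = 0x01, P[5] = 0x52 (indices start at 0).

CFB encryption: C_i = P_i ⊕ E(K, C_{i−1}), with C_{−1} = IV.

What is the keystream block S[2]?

C[0]: E(K, 0xC4) = 0x6C; 0xF7 ⊕ 0x6C = 0x9B.
C[1]: E(K, 0x9B) = 0x96; 0xFC ⊕ 0x96 = 0x6A.
C[2]: E(K, 0x6A) = 0x19; 0x19 ⊕ 0x19 = 0x00.
So S[2] = 0x19.

0x19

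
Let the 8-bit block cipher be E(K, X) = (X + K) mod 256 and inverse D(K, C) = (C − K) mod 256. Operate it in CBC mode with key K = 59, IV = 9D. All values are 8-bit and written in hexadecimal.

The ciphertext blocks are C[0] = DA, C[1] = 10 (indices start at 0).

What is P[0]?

CBC decryption: P_i = D(K, C_i) ⊕ C_{i−1}, with C_{−1} = IV.
P[0]: D(K, DA) = 81; 81 ⊕ 9D = 1C.

P[0] = 1C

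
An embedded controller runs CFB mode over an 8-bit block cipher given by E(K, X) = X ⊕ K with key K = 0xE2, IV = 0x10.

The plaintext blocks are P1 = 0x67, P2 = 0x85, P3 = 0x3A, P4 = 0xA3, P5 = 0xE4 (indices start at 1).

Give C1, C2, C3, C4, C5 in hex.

CFB encryption: C_i = P_i ⊕ E(K, C_{i−1}), with C_{0} = IV.
C1: E(K, 0x10) = 0xF2; 0x67 ⊕ 0xF2 = 0x95.
C2: E(K, 0x95) = 0x77; 0x85 ⊕ 0x77 = 0xF2.
C3: E(K, 0xF2) = 0x10; 0x3A ⊕ 0x10 = 0x2A.
C4: E(K, 0x2A) = 0xC8; 0xA3 ⊕ 0xC8 = 0x6B.
C5: E(K, 0x6B) = 0x89; 0xE4 ⊕ 0x89 = 0x6D.

C1 = 0x95, C2 = 0xF2, C3 = 0x2A, C4 = 0x6B, C5 = 0x6D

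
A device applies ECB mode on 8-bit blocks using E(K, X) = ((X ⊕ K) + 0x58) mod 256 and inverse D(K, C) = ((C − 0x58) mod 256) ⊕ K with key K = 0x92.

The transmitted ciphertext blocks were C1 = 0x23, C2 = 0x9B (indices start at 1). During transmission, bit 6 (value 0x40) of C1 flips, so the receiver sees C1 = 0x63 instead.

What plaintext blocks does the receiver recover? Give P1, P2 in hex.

P1 = 0x99, P2 = 0xD1

ECB decryption: P_i = D(K, C_i).
Only C1 changed, to 0x63. In ECB, a change in C_i affects only P_i. Decrypting the received ciphertext:
P1: D(K, 0x63) = 0x99.
P2: D(K, 0x9B) = 0xD1.
Blocks that differ from the original plaintext: P1.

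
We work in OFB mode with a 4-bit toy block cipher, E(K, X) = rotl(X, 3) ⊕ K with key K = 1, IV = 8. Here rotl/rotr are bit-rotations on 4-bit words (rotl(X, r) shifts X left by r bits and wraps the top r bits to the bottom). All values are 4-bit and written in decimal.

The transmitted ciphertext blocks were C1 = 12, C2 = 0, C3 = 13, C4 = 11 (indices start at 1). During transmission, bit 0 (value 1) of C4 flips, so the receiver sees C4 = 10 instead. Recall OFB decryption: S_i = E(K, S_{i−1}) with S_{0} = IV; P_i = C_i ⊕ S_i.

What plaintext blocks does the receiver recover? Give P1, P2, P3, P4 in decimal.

P1 = 9, P2 = 11, P3 = 1, P4 = 13

Only C4 changed, to 10. In OFB, a change in C_i flips the same bit in P_i only; the keystream is unaffected. Decrypting the received ciphertext:
P1: S = E(K, 8) = 5; 12 ⊕ 5 = 9.
P2: S = E(K, 5) = 11; 0 ⊕ 11 = 11.
P3: S = E(K, 11) = 12; 13 ⊕ 12 = 1.
P4: S = E(K, 12) = 7; 10 ⊕ 7 = 13.
Blocks that differ from the original plaintext: P4.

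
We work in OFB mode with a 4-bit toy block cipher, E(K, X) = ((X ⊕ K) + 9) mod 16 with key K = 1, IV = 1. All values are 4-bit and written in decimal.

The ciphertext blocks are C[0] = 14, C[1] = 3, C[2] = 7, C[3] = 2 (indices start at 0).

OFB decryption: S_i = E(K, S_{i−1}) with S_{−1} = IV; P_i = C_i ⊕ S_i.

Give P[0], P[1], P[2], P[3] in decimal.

P[0]: S = E(K, 1) = 9; 14 ⊕ 9 = 7.
P[1]: S = E(K, 9) = 1; 3 ⊕ 1 = 2.
P[2]: S = E(K, 1) = 9; 7 ⊕ 9 = 14.
P[3]: S = E(K, 9) = 1; 2 ⊕ 1 = 3.

P[0] = 7, P[1] = 2, P[2] = 14, P[3] = 3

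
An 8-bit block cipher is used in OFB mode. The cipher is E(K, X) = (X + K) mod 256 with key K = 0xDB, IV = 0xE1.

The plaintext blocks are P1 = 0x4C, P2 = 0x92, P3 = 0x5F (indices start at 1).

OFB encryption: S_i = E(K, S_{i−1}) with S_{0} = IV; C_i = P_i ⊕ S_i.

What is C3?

C3 = 0x2D

C1: S = E(K, 0xE1) = 0xBC; 0x4C ⊕ 0xBC = 0xF0.
C2: S = E(K, 0xBC) = 0x97; 0x92 ⊕ 0x97 = 0x05.
C3: S = E(K, 0x97) = 0x72; 0x5F ⊕ 0x72 = 0x2D.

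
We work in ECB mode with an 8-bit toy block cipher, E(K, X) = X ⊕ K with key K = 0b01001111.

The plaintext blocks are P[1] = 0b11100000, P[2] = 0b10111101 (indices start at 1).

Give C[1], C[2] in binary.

C[1] = 0b10101111, C[2] = 0b11110010

ECB encryption: C_i = E(K, P_i).
C[1]: E(K, 0b11100000) = 0b10101111.
C[2]: E(K, 0b10111101) = 0b11110010.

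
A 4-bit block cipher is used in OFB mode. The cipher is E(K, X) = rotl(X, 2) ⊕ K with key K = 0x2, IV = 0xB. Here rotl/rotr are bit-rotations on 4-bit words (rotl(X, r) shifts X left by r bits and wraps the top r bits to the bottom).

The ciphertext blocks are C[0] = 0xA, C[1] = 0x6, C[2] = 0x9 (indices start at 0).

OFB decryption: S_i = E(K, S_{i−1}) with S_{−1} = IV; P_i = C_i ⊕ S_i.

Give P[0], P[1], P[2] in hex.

P[0]: S = E(K, 0xB) = 0xC; 0xA ⊕ 0xC = 0x6.
P[1]: S = E(K, 0xC) = 0x1; 0x6 ⊕ 0x1 = 0x7.
P[2]: S = E(K, 0x1) = 0x6; 0x9 ⊕ 0x6 = 0xF.

P[0] = 0x6, P[1] = 0x7, P[2] = 0xF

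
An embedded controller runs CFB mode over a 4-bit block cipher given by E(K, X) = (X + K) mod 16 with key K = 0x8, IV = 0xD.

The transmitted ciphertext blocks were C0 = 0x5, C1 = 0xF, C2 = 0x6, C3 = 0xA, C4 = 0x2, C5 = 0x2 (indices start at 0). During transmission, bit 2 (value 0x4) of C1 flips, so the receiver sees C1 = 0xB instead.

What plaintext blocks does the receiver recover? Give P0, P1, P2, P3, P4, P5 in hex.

P0 = 0x0, P1 = 0x6, P2 = 0x5, P3 = 0x4, P4 = 0x0, P5 = 0x8

CFB decryption: P_i = C_i ⊕ E(K, C_{i−1}), with C_{−1} = IV.
Only C1 changed, to 0xB. In CFB, a change in C_i flips the same bit in P_i and garbles P_{i+1}. Decrypting the received ciphertext:
P0: E(K, 0xD) = 0x5; 0x5 ⊕ 0x5 = 0x0.
P1: E(K, 0x5) = 0xD; 0xB ⊕ 0xD = 0x6.
P2: E(K, 0xB) = 0x3; 0x6 ⊕ 0x3 = 0x5.
P3: E(K, 0x6) = 0xE; 0xA ⊕ 0xE = 0x4.
P4: E(K, 0xA) = 0x2; 0x2 ⊕ 0x2 = 0x0.
P5: E(K, 0x2) = 0xA; 0x2 ⊕ 0xA = 0x8.
Blocks that differ from the original plaintext: P1, P2.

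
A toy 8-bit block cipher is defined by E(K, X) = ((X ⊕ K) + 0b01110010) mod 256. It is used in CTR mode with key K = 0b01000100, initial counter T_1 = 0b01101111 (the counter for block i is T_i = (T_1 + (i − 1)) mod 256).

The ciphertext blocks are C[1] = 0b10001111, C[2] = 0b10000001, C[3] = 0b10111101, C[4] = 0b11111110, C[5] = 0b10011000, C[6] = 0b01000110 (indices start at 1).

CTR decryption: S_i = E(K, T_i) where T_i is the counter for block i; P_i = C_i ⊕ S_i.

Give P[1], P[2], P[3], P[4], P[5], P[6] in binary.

P[1]: T = 0b01101111, S = E(K, T) = 0b10011101; 0b10001111 ⊕ 0b10011101 = 0b00010010.
P[2]: T = 0b01110000, S = E(K, T) = 0b10100110; 0b10000001 ⊕ 0b10100110 = 0b00100111.
P[3]: T = 0b01110001, S = E(K, T) = 0b10100111; 0b10111101 ⊕ 0b10100111 = 0b00011010.
P[4]: T = 0b01110010, S = E(K, T) = 0b10101000; 0b11111110 ⊕ 0b10101000 = 0b01010110.
P[5]: T = 0b01110011, S = E(K, T) = 0b10101001; 0b10011000 ⊕ 0b10101001 = 0b00110001.
P[6]: T = 0b01110100, S = E(K, T) = 0b10100010; 0b01000110 ⊕ 0b10100010 = 0b11100100.

P[1] = 0b00010010, P[2] = 0b00100111, P[3] = 0b00011010, P[4] = 0b01010110, P[5] = 0b00110001, P[6] = 0b11100100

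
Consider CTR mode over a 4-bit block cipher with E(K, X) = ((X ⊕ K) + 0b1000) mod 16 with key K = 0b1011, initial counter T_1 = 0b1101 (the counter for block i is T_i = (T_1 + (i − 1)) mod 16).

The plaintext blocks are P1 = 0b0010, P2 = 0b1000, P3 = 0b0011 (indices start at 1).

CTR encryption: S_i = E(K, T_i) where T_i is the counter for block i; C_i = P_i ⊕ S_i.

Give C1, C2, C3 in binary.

C1 = 0b1100, C2 = 0b0101, C3 = 0b1111

C1: T = 0b1101, S = E(K, T) = 0b1110; 0b0010 ⊕ 0b1110 = 0b1100.
C2: T = 0b1110, S = E(K, T) = 0b1101; 0b1000 ⊕ 0b1101 = 0b0101.
C3: T = 0b1111, S = E(K, T) = 0b1100; 0b0011 ⊕ 0b1100 = 0b1111.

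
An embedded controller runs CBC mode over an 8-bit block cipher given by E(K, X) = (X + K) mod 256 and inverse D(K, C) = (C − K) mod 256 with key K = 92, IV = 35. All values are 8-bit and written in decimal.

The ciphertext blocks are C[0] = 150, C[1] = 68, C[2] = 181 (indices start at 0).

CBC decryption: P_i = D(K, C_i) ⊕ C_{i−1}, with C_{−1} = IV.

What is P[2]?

P[2] = 29

P[2]: D(K, 181) = 89; 89 ⊕ 68 = 29.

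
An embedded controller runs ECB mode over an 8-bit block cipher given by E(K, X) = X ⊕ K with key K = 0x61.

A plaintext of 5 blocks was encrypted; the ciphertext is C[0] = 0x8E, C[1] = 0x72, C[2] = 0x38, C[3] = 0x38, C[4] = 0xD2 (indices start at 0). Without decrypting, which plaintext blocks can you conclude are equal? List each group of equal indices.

ECB encrypts each block independently with the same key, so equal ciphertext blocks imply equal plaintext blocks.
C[2] = C[3] = 0x38, so P[2] = P[3].

P[2] = P[3]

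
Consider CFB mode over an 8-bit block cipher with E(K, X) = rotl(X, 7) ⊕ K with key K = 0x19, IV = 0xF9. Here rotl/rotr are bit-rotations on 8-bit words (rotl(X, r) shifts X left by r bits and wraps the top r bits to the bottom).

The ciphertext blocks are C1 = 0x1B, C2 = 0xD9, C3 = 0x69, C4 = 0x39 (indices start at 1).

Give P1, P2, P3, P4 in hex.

CFB decryption: P_i = C_i ⊕ E(K, C_{i−1}), with C_{0} = IV.
P1: E(K, 0xF9) = 0xE5; 0x1B ⊕ 0xE5 = 0xFE.
P2: E(K, 0x1B) = 0x94; 0xD9 ⊕ 0x94 = 0x4D.
P3: E(K, 0xD9) = 0xF5; 0x69 ⊕ 0xF5 = 0x9C.
P4: E(K, 0x69) = 0xAD; 0x39 ⊕ 0xAD = 0x94.

P1 = 0xFE, P2 = 0x4D, P3 = 0x9C, P4 = 0x94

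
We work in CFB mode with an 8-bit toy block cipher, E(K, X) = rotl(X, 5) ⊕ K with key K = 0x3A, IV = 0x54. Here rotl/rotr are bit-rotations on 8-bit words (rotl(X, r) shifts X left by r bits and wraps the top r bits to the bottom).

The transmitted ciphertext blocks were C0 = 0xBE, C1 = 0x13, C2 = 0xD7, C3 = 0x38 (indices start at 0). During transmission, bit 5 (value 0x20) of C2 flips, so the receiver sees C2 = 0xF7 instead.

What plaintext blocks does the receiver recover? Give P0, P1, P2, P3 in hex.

P0 = 0x0E, P1 = 0xFE, P2 = 0xAF, P3 = 0xFC

CFB decryption: P_i = C_i ⊕ E(K, C_{i−1}), with C_{−1} = IV.
Only C2 changed, to 0xF7. In CFB, a change in C_i flips the same bit in P_i and garbles P_{i+1}. Decrypting the received ciphertext:
P0: E(K, 0x54) = 0xB0; 0xBE ⊕ 0xB0 = 0x0E.
P1: E(K, 0xBE) = 0xED; 0x13 ⊕ 0xED = 0xFE.
P2: E(K, 0x13) = 0x58; 0xF7 ⊕ 0x58 = 0xAF.
P3: E(K, 0xF7) = 0xC4; 0x38 ⊕ 0xC4 = 0xFC.
Blocks that differ from the original plaintext: P2, P3.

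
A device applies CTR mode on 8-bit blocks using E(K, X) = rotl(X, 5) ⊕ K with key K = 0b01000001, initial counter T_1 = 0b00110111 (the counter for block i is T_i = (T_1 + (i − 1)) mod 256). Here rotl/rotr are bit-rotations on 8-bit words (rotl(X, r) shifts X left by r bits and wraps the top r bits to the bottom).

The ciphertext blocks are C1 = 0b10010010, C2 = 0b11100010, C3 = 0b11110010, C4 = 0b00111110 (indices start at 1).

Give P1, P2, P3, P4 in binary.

P1 = 0b00110101, P2 = 0b10100100, P3 = 0b10010100, P4 = 0b00111000

CTR decryption: S_i = E(K, T_i) where T_i is the counter for block i; P_i = C_i ⊕ S_i.
P1: T = 0b00110111, S = E(K, T) = 0b10100111; 0b10010010 ⊕ 0b10100111 = 0b00110101.
P2: T = 0b00111000, S = E(K, T) = 0b01000110; 0b11100010 ⊕ 0b01000110 = 0b10100100.
P3: T = 0b00111001, S = E(K, T) = 0b01100110; 0b11110010 ⊕ 0b01100110 = 0b10010100.
P4: T = 0b00111010, S = E(K, T) = 0b00000110; 0b00111110 ⊕ 0b00000110 = 0b00111000.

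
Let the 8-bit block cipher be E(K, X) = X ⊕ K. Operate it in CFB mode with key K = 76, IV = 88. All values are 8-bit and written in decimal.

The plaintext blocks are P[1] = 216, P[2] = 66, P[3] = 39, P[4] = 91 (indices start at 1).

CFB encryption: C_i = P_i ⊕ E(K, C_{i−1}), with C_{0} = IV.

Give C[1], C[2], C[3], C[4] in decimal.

C[1] = 204, C[2] = 194, C[3] = 169, C[4] = 190

C[1]: E(K, 88) = 20; 216 ⊕ 20 = 204.
C[2]: E(K, 204) = 128; 66 ⊕ 128 = 194.
C[3]: E(K, 194) = 142; 39 ⊕ 142 = 169.
C[4]: E(K, 169) = 229; 91 ⊕ 229 = 190.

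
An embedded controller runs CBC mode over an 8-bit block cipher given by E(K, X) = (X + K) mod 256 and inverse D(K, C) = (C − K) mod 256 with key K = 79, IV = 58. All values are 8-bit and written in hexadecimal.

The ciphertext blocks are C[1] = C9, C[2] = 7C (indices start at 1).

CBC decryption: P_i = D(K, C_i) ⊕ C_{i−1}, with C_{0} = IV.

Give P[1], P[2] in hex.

P[1]: D(K, C9) = 50; 50 ⊕ 58 = 08.
P[2]: D(K, 7C) = 03; 03 ⊕ C9 = CA.

P[1] = 08, P[2] = CA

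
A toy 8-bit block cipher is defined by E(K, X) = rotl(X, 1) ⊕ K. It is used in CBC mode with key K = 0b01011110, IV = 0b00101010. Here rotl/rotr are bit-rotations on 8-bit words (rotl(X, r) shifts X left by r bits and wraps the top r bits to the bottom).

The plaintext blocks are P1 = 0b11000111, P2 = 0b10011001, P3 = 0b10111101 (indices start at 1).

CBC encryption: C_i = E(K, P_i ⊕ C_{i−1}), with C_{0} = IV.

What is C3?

C1: P1 ⊕ 0b00101010 = 0b11101101; E(K, 0b11101101) = 0b10000101.
C2: P2 ⊕ 0b10000101 = 0b00011100; E(K, 0b00011100) = 0b01100110.
C3: P3 ⊕ 0b01100110 = 0b11011011; E(K, 0b11011011) = 0b11101001.

C3 = 0b11101001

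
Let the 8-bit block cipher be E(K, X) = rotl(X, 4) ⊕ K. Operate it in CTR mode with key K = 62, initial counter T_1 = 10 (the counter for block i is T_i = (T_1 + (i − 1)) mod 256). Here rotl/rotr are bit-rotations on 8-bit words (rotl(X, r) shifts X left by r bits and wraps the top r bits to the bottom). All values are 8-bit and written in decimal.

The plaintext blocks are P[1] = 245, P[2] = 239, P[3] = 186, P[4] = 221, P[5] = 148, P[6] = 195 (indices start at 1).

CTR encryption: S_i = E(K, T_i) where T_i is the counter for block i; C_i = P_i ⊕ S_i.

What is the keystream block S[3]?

254

C[1]: T = 10, S = E(K, T) = 158; 245 ⊕ 158 = 107.
C[2]: T = 11, S = E(K, T) = 142; 239 ⊕ 142 = 97.
C[3]: T = 12, S = E(K, T) = 254; 186 ⊕ 254 = 68.
So S[3] = 254.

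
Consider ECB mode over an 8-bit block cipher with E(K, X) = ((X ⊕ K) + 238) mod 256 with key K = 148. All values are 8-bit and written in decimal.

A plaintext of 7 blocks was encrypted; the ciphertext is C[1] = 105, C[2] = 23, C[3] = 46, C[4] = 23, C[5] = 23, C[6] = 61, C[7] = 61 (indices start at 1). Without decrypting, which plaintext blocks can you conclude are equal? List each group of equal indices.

ECB encrypts each block independently with the same key, so equal ciphertext blocks imply equal plaintext blocks.
C[2] = C[4] = C[5] = 23, so P[2] = P[4] = P[5].
C[6] = C[7] = 61, so P[6] = P[7].

P[2] = P[4] = P[5]; P[6] = P[7]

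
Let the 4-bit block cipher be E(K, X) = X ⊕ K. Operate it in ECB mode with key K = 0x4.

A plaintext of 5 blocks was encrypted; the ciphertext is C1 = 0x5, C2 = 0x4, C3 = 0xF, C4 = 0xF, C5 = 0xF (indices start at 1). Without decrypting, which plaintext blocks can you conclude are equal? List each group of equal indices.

ECB encrypts each block independently with the same key, so equal ciphertext blocks imply equal plaintext blocks.
C3 = C4 = C5 = 0xF, so P3 = P4 = P5.

P3 = P4 = P5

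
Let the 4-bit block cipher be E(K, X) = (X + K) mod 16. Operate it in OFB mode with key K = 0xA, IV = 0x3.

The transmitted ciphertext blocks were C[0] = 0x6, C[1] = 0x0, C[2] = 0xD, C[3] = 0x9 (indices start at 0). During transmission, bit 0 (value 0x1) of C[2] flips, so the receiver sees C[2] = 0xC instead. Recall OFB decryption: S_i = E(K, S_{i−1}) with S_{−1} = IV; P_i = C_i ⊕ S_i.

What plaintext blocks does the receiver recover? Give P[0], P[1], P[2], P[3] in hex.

P[0] = 0xB, P[1] = 0x7, P[2] = 0xD, P[3] = 0x2

Only C[2] changed, to 0xC. In OFB, a change in C_i flips the same bit in P_i only; the keystream is unaffected. Decrypting the received ciphertext:
P[0]: S = E(K, 0x3) = 0xD; 0x6 ⊕ 0xD = 0xB.
P[1]: S = E(K, 0xD) = 0x7; 0x0 ⊕ 0x7 = 0x7.
P[2]: S = E(K, 0x7) = 0x1; 0xC ⊕ 0x1 = 0xD.
P[3]: S = E(K, 0x1) = 0xB; 0x9 ⊕ 0xB = 0x2.
Blocks that differ from the original plaintext: P[2].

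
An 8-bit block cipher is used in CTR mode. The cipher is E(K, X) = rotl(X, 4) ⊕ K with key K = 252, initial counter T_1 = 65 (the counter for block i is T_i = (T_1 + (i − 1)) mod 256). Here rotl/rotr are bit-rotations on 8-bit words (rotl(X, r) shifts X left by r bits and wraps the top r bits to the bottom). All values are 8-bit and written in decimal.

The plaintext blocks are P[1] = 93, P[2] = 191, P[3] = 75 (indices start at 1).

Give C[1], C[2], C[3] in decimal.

CTR encryption: S_i = E(K, T_i) where T_i is the counter for block i; C_i = P_i ⊕ S_i.
C[1]: T = 65, S = E(K, T) = 232; 93 ⊕ 232 = 181.
C[2]: T = 66, S = E(K, T) = 216; 191 ⊕ 216 = 103.
C[3]: T = 67, S = E(K, T) = 200; 75 ⊕ 200 = 131.

C[1] = 181, C[2] = 103, C[3] = 131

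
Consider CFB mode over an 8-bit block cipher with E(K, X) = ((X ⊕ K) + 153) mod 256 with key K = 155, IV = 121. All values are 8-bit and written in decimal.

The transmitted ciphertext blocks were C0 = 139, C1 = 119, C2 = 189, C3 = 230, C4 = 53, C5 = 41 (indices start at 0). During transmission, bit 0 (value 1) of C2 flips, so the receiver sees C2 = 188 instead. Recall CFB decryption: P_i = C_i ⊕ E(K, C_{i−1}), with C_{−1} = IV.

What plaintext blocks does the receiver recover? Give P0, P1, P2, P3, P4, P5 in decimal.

P0 = 240, P1 = 222, P2 = 57, P3 = 38, P4 = 35, P5 = 110

Only C2 changed, to 188. In CFB, a change in C_i flips the same bit in P_i and garbles P_{i+1}. Decrypting the received ciphertext:
P0: E(K, 121) = 123; 139 ⊕ 123 = 240.
P1: E(K, 139) = 169; 119 ⊕ 169 = 222.
P2: E(K, 119) = 133; 188 ⊕ 133 = 57.
P3: E(K, 188) = 192; 230 ⊕ 192 = 38.
P4: E(K, 230) = 22; 53 ⊕ 22 = 35.
P5: E(K, 53) = 71; 41 ⊕ 71 = 110.
Blocks that differ from the original plaintext: P2, P3.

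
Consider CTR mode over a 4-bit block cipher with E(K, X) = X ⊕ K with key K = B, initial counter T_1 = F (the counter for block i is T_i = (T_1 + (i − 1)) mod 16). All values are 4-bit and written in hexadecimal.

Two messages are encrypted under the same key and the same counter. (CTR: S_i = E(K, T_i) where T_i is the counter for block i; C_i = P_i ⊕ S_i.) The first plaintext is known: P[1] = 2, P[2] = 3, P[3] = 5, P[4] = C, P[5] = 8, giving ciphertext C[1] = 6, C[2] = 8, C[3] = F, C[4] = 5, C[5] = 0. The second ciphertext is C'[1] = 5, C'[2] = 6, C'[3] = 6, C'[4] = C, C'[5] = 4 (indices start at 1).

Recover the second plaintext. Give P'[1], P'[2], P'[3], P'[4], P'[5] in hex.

In CTR with a reused counter, both messages share the same keystream S_i, so C_i ⊕ C'_i = P_i ⊕ P'_i and thus P'_i = P_i ⊕ C_i ⊕ C'_i.
P'[1]: 2 ⊕ 6 ⊕ 5 = 1.
P'[2]: 3 ⊕ 8 ⊕ 6 = D.
P'[3]: 5 ⊕ F ⊕ 6 = C.
P'[4]: C ⊕ 5 ⊕ C = 5.
P'[5]: 8 ⊕ 0 ⊕ 4 = C.

P'[1] = 1, P'[2] = D, P'[3] = C, P'[4] = 5, P'[5] = C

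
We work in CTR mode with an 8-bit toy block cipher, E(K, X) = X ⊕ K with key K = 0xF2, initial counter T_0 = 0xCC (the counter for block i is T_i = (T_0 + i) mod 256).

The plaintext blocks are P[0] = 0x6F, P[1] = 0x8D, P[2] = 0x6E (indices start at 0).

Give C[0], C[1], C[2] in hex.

C[0] = 0x51, C[1] = 0xB2, C[2] = 0x52

CTR encryption: S_i = E(K, T_i) where T_i is the counter for block i; C_i = P_i ⊕ S_i.
C[0]: T = 0xCC, S = E(K, T) = 0x3E; 0x6F ⊕ 0x3E = 0x51.
C[1]: T = 0xCD, S = E(K, T) = 0x3F; 0x8D ⊕ 0x3F = 0xB2.
C[2]: T = 0xCE, S = E(K, T) = 0x3C; 0x6E ⊕ 0x3C = 0x52.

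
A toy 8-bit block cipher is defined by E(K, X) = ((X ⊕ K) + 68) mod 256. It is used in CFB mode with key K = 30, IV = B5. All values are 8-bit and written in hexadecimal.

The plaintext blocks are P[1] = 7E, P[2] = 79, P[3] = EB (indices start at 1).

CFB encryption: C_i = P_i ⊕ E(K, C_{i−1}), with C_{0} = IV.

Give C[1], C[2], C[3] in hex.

C[1] = 93, C[2] = 72, C[3] = 41

C[1]: E(K, B5) = ED; 7E ⊕ ED = 93.
C[2]: E(K, 93) = 0B; 79 ⊕ 0B = 72.
C[3]: E(K, 72) = AA; EB ⊕ AA = 41.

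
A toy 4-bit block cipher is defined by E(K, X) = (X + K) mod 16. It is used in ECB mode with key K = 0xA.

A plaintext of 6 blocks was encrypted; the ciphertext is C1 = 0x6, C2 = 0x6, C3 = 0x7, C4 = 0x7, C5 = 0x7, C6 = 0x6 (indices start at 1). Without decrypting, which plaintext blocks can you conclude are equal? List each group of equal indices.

P1 = P2 = P6; P3 = P4 = P5

ECB encrypts each block independently with the same key, so equal ciphertext blocks imply equal plaintext blocks.
C1 = C2 = C6 = 0x6, so P1 = P2 = P6.
C3 = C4 = C5 = 0x7, so P3 = P4 = P5.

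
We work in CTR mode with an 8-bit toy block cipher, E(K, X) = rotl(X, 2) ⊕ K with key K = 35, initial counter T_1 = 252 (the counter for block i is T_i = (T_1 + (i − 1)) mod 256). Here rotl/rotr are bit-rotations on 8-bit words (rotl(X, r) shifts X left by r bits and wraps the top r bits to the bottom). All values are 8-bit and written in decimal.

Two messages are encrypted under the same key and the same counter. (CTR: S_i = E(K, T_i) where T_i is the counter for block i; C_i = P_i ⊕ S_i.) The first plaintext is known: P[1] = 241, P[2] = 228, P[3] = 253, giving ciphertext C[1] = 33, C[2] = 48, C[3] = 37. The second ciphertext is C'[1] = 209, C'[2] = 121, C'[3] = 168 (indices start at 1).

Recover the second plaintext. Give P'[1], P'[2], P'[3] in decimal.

In CTR with a reused counter, both messages share the same keystream S_i, so C_i ⊕ C'_i = P_i ⊕ P'_i and thus P'_i = P_i ⊕ C_i ⊕ C'_i.
P'[1]: 241 ⊕ 33 ⊕ 209 = 1.
P'[2]: 228 ⊕ 48 ⊕ 121 = 173.
P'[3]: 253 ⊕ 37 ⊕ 168 = 112.

P'[1] = 1, P'[2] = 173, P'[3] = 112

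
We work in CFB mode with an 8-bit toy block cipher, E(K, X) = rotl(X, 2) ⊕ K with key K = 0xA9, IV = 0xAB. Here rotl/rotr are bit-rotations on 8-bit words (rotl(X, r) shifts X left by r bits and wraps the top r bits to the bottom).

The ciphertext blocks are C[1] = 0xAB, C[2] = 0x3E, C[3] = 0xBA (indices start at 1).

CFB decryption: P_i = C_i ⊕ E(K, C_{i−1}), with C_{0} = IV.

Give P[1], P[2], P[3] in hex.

P[1]: E(K, 0xAB) = 0x07; 0xAB ⊕ 0x07 = 0xAC.
P[2]: E(K, 0xAB) = 0x07; 0x3E ⊕ 0x07 = 0x39.
P[3]: E(K, 0x3E) = 0x51; 0xBA ⊕ 0x51 = 0xEB.

P[1] = 0xAC, P[2] = 0x39, P[3] = 0xEB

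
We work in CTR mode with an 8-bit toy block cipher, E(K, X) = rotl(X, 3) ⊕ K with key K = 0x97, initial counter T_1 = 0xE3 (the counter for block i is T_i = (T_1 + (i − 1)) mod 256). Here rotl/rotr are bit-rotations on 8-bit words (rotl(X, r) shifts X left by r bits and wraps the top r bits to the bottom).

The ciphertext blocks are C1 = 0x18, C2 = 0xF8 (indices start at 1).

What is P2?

P2 = 0x48

CTR decryption: S_i = E(K, T_i) where T_i is the counter for block i; P_i = C_i ⊕ S_i.
P2: T = 0xE4, S = E(K, T) = 0xB0; 0xF8 ⊕ 0xB0 = 0x48.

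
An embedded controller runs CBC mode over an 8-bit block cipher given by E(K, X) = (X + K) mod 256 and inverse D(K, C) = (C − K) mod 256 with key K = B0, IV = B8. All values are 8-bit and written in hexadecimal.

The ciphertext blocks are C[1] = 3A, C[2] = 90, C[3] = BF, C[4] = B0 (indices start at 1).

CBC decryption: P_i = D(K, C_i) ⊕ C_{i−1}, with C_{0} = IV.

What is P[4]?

P[4] = BF

P[4]: D(K, B0) = 00; 00 ⊕ BF = BF.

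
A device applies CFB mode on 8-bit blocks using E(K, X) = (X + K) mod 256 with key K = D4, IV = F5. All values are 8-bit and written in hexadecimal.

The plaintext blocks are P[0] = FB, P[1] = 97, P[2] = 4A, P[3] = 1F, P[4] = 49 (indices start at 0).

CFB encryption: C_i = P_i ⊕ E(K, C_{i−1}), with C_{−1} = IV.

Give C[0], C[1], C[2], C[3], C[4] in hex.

C[0] = 32, C[1] = 91, C[2] = 2F, C[3] = 1C, C[4] = B9

C[0]: E(K, F5) = C9; FB ⊕ C9 = 32.
C[1]: E(K, 32) = 06; 97 ⊕ 06 = 91.
C[2]: E(K, 91) = 65; 4A ⊕ 65 = 2F.
C[3]: E(K, 2F) = 03; 1F ⊕ 03 = 1C.
C[4]: E(K, 1C) = F0; 49 ⊕ F0 = B9.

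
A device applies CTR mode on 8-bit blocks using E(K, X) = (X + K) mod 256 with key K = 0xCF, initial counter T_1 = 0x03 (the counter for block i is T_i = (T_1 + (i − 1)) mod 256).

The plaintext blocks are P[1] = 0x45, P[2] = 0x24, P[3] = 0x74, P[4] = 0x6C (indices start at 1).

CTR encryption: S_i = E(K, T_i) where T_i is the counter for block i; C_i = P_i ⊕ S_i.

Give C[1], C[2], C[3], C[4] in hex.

C[1] = 0x97, C[2] = 0xF7, C[3] = 0xA0, C[4] = 0xB9

C[1]: T = 0x03, S = E(K, T) = 0xD2; 0x45 ⊕ 0xD2 = 0x97.
C[2]: T = 0x04, S = E(K, T) = 0xD3; 0x24 ⊕ 0xD3 = 0xF7.
C[3]: T = 0x05, S = E(K, T) = 0xD4; 0x74 ⊕ 0xD4 = 0xA0.
C[4]: T = 0x06, S = E(K, T) = 0xD5; 0x6C ⊕ 0xD5 = 0xB9.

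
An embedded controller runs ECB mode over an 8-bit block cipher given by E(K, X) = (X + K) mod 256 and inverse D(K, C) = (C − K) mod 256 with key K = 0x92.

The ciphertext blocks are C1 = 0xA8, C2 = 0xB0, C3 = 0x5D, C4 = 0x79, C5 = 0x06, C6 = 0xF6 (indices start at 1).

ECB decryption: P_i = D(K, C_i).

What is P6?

P6: D(K, 0xF6) = 0x64.

P6 = 0x64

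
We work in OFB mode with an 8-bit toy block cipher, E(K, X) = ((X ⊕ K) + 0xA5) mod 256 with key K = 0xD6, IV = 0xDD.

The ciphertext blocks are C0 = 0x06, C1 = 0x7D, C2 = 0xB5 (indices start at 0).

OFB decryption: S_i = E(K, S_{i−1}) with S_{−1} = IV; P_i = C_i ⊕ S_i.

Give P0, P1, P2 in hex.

P0: S = E(K, 0xDD) = 0xB0; 0x06 ⊕ 0xB0 = 0xB6.
P1: S = E(K, 0xB0) = 0x0B; 0x7D ⊕ 0x0B = 0x76.
P2: S = E(K, 0x0B) = 0x82; 0xB5 ⊕ 0x82 = 0x37.

P0 = 0xB6, P1 = 0x76, P2 = 0x37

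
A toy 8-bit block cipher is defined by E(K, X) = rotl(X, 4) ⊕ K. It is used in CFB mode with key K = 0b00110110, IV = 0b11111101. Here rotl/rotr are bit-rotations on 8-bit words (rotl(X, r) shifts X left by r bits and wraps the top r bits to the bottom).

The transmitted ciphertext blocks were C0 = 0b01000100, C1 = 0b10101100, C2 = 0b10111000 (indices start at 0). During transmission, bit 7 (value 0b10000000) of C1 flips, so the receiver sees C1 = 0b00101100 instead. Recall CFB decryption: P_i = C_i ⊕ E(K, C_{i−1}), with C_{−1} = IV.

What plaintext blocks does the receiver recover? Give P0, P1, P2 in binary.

P0 = 0b10101101, P1 = 0b01011110, P2 = 0b01001100

Only C1 changed, to 0b00101100. In CFB, a change in C_i flips the same bit in P_i and garbles P_{i+1}. Decrypting the received ciphertext:
P0: E(K, 0b11111101) = 0b11101001; 0b01000100 ⊕ 0b11101001 = 0b10101101.
P1: E(K, 0b01000100) = 0b01110010; 0b00101100 ⊕ 0b01110010 = 0b01011110.
P2: E(K, 0b00101100) = 0b11110100; 0b10111000 ⊕ 0b11110100 = 0b01001100.
Blocks that differ from the original plaintext: P1, P2.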